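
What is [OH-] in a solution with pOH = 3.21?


[OH-] = 10^(-pOH)
[OH-] = 10^(-3.21)
[OH-] = 6.166e-04 M

6.166e-04 M


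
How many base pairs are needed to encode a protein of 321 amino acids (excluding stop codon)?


Each amino acid = 1 codon = 3 bp
bp = 321 * 3 = 963 bp

963 bp


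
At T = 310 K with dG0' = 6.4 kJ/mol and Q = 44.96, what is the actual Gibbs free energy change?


dG = dG0' + RT * ln(Q) / 1000
dG = 6.4 + 8.314 * 310 * ln(44.96) / 1000
dG = 16.2088 kJ/mol

16.2088 kJ/mol


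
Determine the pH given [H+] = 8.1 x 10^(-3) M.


pH = -log10([H+])
pH = -log10(8.1 x 10^(-3))
pH = 2.0915

2.0915


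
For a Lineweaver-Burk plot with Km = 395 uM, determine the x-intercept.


x-intercept = -1/Km
= -1/395
= -0.0025 1/uM

-0.0025 1/uM


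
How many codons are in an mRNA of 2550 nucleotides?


codons = nucleotides / 3
codons = 2550 / 3 = 850

850


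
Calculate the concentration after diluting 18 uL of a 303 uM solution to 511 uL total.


C2 = C1 * V1 / V2
C2 = 303 * 18 / 511
C2 = 10.6732 uM

10.6732 uM


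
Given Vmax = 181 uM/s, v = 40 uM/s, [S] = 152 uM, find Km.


Km = [S] * (Vmax - v) / v
Km = 152 * (181 - 40) / 40
Km = 535.8 uM

535.8 uM


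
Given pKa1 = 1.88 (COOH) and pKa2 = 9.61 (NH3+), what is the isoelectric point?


pI = (pKa1 + pKa2) / 2
pI = (1.88 + 9.61) / 2
pI = 5.745

5.745


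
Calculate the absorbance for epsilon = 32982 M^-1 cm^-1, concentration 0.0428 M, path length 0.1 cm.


A = epsilon * c * l
A = 32982 * 0.0428 * 0.1
A = 141.163

141.163


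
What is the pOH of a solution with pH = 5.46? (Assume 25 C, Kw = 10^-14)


pOH = 14 - pH
pOH = 14 - 5.46
pOH = 8.54

8.54


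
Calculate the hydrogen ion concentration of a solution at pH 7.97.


[H+] = 10^(-pH)
[H+] = 10^(-7.97)
[H+] = 1.072e-08 M

1.072e-08 M


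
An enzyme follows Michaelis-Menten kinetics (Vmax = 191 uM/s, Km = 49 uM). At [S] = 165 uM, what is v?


v = Vmax * [S] / (Km + [S])
v = 191 * 165 / (49 + 165)
v = 147.2664 uM/s

147.2664 uM/s


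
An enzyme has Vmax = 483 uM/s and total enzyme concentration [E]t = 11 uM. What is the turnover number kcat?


kcat = Vmax / [E]t
kcat = 483 / 11
kcat = 43.9091 s^-1

43.9091 s^-1


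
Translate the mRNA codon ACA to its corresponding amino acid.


Standard genetic code lookup.
Codon ACA -> Thr

Thr


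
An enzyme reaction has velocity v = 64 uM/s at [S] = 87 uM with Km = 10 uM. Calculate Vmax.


Vmax = v * (Km + [S]) / [S]
Vmax = 64 * (10 + 87) / 87
Vmax = 71.3563 uM/s

71.3563 uM/s


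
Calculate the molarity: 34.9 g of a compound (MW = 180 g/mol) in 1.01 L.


C = (mass / MW) / volume
C = (34.9 / 180) / 1.01
C = 0.192 M

0.192 M


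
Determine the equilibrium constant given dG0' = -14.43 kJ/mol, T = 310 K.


Keq = exp(-dG0 * 1000 / (R * T))
Keq = exp(-(-14.43) * 1000 / (8.314 * 310))
Keq = 270.1009

270.1009


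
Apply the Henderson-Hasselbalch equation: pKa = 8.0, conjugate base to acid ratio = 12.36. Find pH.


pH = pKa + log10([A-]/[HA])
pH = 8.0 + log10(12.36)
pH = 9.092

9.092


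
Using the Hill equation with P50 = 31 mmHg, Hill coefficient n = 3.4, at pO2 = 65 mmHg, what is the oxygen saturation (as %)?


Y = pO2^n / (P50^n + pO2^n)
Y = 65^3.4 / (31^3.4 + 65^3.4)
Y = 92.53%

92.53%


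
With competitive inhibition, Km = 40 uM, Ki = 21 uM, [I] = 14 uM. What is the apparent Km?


Km_app = Km * (1 + [I]/Ki)
Km_app = 40 * (1 + 14/21)
Km_app = 66.6667 uM

66.6667 uM


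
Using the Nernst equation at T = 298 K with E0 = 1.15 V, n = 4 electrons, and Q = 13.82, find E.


E = E0 - (RT/nF) * ln(Q)
E = 1.15 - (8.314 * 298 / (4 * 96485)) * ln(13.82)
E = 1.1331 V

1.1331 V


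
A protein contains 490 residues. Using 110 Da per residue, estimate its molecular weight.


MW = n_residues * 110 Da
MW = 490 * 110
MW = 53900 Da

53900 Da


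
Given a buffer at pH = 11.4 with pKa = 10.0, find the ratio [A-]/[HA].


[A-]/[HA] = 10^(pH - pKa)
= 10^(11.4 - 10.0)
= 25.1189

25.1189


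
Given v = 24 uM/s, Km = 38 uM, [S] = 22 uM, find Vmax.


Vmax = v * (Km + [S]) / [S]
Vmax = 24 * (38 + 22) / 22
Vmax = 65.4545 uM/s

65.4545 uM/s


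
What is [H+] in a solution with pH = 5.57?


[H+] = 10^(-pH)
[H+] = 10^(-5.57)
[H+] = 2.692e-06 M

2.692e-06 M


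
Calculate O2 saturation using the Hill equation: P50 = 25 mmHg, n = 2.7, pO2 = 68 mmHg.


Y = pO2^n / (P50^n + pO2^n)
Y = 68^2.7 / (25^2.7 + 68^2.7)
Y = 93.71%

93.71%


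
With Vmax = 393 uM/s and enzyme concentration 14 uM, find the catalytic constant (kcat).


kcat = Vmax / [E]t
kcat = 393 / 14
kcat = 28.0714 s^-1

28.0714 s^-1


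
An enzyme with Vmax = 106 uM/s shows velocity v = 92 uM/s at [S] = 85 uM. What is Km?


Km = [S] * (Vmax - v) / v
Km = 85 * (106 - 92) / 92
Km = 12.9348 uM

12.9348 uM


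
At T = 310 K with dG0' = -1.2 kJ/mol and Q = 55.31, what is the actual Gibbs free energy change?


dG = dG0' + RT * ln(Q) / 1000
dG = -1.2 + 8.314 * 310 * ln(55.31) / 1000
dG = 9.1427 kJ/mol

9.1427 kJ/mol


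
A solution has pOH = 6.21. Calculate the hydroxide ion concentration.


[OH-] = 10^(-pOH)
[OH-] = 10^(-6.21)
[OH-] = 6.166e-07 M

6.166e-07 M


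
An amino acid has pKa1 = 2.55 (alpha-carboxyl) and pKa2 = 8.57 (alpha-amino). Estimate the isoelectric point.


pI = (pKa1 + pKa2) / 2
pI = (2.55 + 8.57) / 2
pI = 5.56

5.56


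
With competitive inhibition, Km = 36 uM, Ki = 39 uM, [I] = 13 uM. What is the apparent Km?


Km_app = Km * (1 + [I]/Ki)
Km_app = 36 * (1 + 13/39)
Km_app = 48.0 uM

48.0 uM


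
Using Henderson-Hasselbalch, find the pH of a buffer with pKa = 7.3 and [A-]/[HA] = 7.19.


pH = pKa + log10([A-]/[HA])
pH = 7.3 + log10(7.19)
pH = 8.1567

8.1567


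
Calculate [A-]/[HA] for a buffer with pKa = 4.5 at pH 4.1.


[A-]/[HA] = 10^(pH - pKa)
= 10^(4.1 - 4.5)
= 0.3981

0.3981


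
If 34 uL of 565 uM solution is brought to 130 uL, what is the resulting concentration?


C2 = C1 * V1 / V2
C2 = 565 * 34 / 130
C2 = 147.7692 uM

147.7692 uM


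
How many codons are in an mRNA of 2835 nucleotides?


codons = nucleotides / 3
codons = 2835 / 3 = 945

945


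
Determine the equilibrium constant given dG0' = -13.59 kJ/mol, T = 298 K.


Keq = exp(-dG0 * 1000 / (R * T))
Keq = exp(-(-13.59) * 1000 / (8.314 * 298))
Keq = 241.0993

241.0993


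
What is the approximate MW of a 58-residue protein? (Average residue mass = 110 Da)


MW = n_residues * 110 Da
MW = 58 * 110
MW = 6380 Da

6380 Da


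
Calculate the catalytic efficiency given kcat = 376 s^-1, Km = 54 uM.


Catalytic efficiency = kcat / Km
= 376 / 54
= 6.963 uM^-1*s^-1

6.963 uM^-1*s^-1


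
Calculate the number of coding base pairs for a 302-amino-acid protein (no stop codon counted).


Each amino acid = 1 codon = 3 bp
bp = 302 * 3 = 906 bp

906 bp


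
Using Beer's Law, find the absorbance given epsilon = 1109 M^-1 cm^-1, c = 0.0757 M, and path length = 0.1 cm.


A = epsilon * c * l
A = 1109 * 0.0757 * 0.1
A = 8.3951

8.3951


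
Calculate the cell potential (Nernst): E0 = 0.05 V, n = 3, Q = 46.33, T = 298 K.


E = E0 - (RT/nF) * ln(Q)
E = 0.05 - (8.314 * 298 / (3 * 96485)) * ln(46.33)
E = 0.0172 V

0.0172 V


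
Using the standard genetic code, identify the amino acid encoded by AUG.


Standard genetic code lookup.
Codon AUG -> Met (start)

Met (start)


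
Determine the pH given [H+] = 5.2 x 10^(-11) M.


pH = -log10([H+])
pH = -log10(5.2 x 10^(-11))
pH = 10.284

10.284


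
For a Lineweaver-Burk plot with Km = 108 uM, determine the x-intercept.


x-intercept = -1/Km
= -1/108
= -0.0093 1/uM

-0.0093 1/uM


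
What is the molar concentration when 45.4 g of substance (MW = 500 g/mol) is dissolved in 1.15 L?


C = (mass / MW) / volume
C = (45.4 / 500) / 1.15
C = 0.079 M

0.079 M


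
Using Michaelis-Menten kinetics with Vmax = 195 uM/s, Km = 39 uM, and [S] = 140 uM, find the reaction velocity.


v = Vmax * [S] / (Km + [S])
v = 195 * 140 / (39 + 140)
v = 152.514 uM/s

152.514 uM/s


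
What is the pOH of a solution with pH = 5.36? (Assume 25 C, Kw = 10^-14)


pOH = 14 - pH
pOH = 14 - 5.36
pOH = 8.64

8.64


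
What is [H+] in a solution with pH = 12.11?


[H+] = 10^(-pH)
[H+] = 10^(-12.11)
[H+] = 7.762e-13 M

7.762e-13 M


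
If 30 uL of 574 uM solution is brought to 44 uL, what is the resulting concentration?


C2 = C1 * V1 / V2
C2 = 574 * 30 / 44
C2 = 391.3636 uM

391.3636 uM


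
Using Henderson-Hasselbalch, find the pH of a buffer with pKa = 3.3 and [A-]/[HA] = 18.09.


pH = pKa + log10([A-]/[HA])
pH = 3.3 + log10(18.09)
pH = 4.5574

4.5574


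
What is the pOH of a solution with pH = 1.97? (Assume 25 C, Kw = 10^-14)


pOH = 14 - pH
pOH = 14 - 1.97
pOH = 12.03

12.03


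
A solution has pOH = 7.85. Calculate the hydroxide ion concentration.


[OH-] = 10^(-pOH)
[OH-] = 10^(-7.85)
[OH-] = 1.413e-08 M

1.413e-08 M


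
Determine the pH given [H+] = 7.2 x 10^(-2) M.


pH = -log10([H+])
pH = -log10(7.2 x 10^(-2))
pH = 1.1427

1.1427


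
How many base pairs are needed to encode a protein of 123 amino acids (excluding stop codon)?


Each amino acid = 1 codon = 3 bp
bp = 123 * 3 = 369 bp

369 bp


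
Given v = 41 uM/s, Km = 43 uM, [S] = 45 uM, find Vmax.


Vmax = v * (Km + [S]) / [S]
Vmax = 41 * (43 + 45) / 45
Vmax = 80.1778 uM/s

80.1778 uM/s


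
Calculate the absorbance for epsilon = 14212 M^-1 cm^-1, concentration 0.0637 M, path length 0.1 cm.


A = epsilon * c * l
A = 14212 * 0.0637 * 0.1
A = 90.5304

90.5304


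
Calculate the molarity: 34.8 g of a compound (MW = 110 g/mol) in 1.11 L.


C = (mass / MW) / volume
C = (34.8 / 110) / 1.11
C = 0.285 M

0.285 M


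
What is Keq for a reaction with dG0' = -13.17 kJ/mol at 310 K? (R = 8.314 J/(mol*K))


Keq = exp(-dG0 * 1000 / (R * T))
Keq = exp(-(-13.17) * 1000 / (8.314 * 310))
Keq = 165.657

165.657


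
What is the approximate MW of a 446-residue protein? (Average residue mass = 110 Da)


MW = n_residues * 110 Da
MW = 446 * 110
MW = 49060 Da

49060 Da


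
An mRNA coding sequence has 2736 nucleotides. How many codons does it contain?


codons = nucleotides / 3
codons = 2736 / 3 = 912

912


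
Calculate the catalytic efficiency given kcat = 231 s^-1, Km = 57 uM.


Catalytic efficiency = kcat / Km
= 231 / 57
= 4.0526 uM^-1*s^-1

4.0526 uM^-1*s^-1


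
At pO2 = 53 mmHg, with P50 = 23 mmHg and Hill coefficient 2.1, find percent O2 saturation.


Y = pO2^n / (P50^n + pO2^n)
Y = 53^2.1 / (23^2.1 + 53^2.1)
Y = 85.23%

85.23%


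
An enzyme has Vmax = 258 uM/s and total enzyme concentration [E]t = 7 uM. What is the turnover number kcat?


kcat = Vmax / [E]t
kcat = 258 / 7
kcat = 36.8571 s^-1

36.8571 s^-1


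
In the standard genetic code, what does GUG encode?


Standard genetic code lookup.
Codon GUG -> Val

Val


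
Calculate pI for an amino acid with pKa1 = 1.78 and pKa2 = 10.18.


pI = (pKa1 + pKa2) / 2
pI = (1.78 + 10.18) / 2
pI = 5.98

5.98


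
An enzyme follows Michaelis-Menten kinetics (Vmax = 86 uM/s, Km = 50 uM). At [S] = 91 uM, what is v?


v = Vmax * [S] / (Km + [S])
v = 86 * 91 / (50 + 91)
v = 55.5035 uM/s

55.5035 uM/s


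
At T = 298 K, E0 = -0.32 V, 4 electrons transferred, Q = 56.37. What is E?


E = E0 - (RT/nF) * ln(Q)
E = -0.32 - (8.314 * 298 / (4 * 96485)) * ln(56.37)
E = -0.3459 V

-0.3459 V


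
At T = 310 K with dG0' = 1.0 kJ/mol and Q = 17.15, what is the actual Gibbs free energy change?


dG = dG0' + RT * ln(Q) / 1000
dG = 1.0 + 8.314 * 310 * ln(17.15) / 1000
dG = 8.3248 kJ/mol

8.3248 kJ/mol


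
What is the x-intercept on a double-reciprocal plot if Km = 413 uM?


x-intercept = -1/Km
= -1/413
= -0.0024 1/uM

-0.0024 1/uM


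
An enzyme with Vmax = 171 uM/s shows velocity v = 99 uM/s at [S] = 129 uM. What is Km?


Km = [S] * (Vmax - v) / v
Km = 129 * (171 - 99) / 99
Km = 93.8182 uM

93.8182 uM


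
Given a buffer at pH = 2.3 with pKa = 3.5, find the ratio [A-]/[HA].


[A-]/[HA] = 10^(pH - pKa)
= 10^(2.3 - 3.5)
= 0.0631

0.0631


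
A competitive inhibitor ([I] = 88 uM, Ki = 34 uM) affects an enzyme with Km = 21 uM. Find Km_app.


Km_app = Km * (1 + [I]/Ki)
Km_app = 21 * (1 + 88/34)
Km_app = 75.3529 uM

75.3529 uM


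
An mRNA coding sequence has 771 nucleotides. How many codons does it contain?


codons = nucleotides / 3
codons = 771 / 3 = 257

257


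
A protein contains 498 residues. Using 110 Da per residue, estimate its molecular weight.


MW = n_residues * 110 Da
MW = 498 * 110
MW = 54780 Da

54780 Da


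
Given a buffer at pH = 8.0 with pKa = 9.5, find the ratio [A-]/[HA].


[A-]/[HA] = 10^(pH - pKa)
= 10^(8.0 - 9.5)
= 0.0316

0.0316


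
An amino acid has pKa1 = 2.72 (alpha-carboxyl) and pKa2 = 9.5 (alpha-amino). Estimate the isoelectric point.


pI = (pKa1 + pKa2) / 2
pI = (2.72 + 9.5) / 2
pI = 6.11

6.11


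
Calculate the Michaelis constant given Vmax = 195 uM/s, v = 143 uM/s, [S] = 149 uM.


Km = [S] * (Vmax - v) / v
Km = 149 * (195 - 143) / 143
Km = 54.1818 uM

54.1818 uM


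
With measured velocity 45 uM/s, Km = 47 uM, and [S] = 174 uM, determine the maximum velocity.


Vmax = v * (Km + [S]) / [S]
Vmax = 45 * (47 + 174) / 174
Vmax = 57.1552 uM/s

57.1552 uM/s


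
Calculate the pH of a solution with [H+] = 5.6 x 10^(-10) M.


pH = -log10([H+])
pH = -log10(5.6 x 10^(-10))
pH = 9.2518

9.2518


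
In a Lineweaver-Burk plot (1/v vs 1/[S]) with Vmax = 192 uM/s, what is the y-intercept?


y-intercept = 1/Vmax
= 1/192
= 0.0052 s/uM

0.0052 s/uM


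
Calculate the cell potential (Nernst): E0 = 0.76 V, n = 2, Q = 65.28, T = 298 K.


E = E0 - (RT/nF) * ln(Q)
E = 0.76 - (8.314 * 298 / (2 * 96485)) * ln(65.28)
E = 0.7063 V

0.7063 V


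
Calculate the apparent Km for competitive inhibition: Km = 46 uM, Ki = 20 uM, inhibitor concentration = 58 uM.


Km_app = Km * (1 + [I]/Ki)
Km_app = 46 * (1 + 58/20)
Km_app = 179.4 uM

179.4 uM


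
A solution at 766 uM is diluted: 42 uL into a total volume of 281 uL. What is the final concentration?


C2 = C1 * V1 / V2
C2 = 766 * 42 / 281
C2 = 114.4911 uM

114.4911 uM


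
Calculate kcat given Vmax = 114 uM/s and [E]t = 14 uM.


kcat = Vmax / [E]t
kcat = 114 / 14
kcat = 8.1429 s^-1

8.1429 s^-1


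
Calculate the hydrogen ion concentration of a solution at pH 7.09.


[H+] = 10^(-pH)
[H+] = 10^(-7.09)
[H+] = 8.128e-08 M

8.128e-08 M


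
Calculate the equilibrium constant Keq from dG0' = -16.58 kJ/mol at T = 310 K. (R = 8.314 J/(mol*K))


Keq = exp(-dG0 * 1000 / (R * T))
Keq = exp(-(-16.58) * 1000 / (8.314 * 310))
Keq = 622.0305

622.0305


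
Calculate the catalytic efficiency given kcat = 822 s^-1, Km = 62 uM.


Catalytic efficiency = kcat / Km
= 822 / 62
= 13.2581 uM^-1*s^-1

13.2581 uM^-1*s^-1


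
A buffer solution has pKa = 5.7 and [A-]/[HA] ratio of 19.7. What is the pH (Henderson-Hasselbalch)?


pH = pKa + log10([A-]/[HA])
pH = 5.7 + log10(19.7)
pH = 6.9945

6.9945


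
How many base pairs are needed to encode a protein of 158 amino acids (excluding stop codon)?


Each amino acid = 1 codon = 3 bp
bp = 158 * 3 = 474 bp

474 bp


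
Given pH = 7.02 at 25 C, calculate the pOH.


pOH = 14 - pH
pOH = 14 - 7.02
pOH = 6.98

6.98


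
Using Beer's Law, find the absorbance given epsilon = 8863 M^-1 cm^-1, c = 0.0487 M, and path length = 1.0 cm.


A = epsilon * c * l
A = 8863 * 0.0487 * 1.0
A = 431.6281

431.6281


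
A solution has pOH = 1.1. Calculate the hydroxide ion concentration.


[OH-] = 10^(-pOH)
[OH-] = 10^(-1.1)
[OH-] = 0.0794 M

0.0794 M


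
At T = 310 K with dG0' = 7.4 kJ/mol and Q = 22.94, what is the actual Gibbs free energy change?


dG = dG0' + RT * ln(Q) / 1000
dG = 7.4 + 8.314 * 310 * ln(22.94) / 1000
dG = 15.4745 kJ/mol

15.4745 kJ/mol


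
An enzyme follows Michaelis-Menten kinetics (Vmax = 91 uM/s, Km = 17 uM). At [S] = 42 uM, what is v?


v = Vmax * [S] / (Km + [S])
v = 91 * 42 / (17 + 42)
v = 64.7797 uM/s

64.7797 uM/s


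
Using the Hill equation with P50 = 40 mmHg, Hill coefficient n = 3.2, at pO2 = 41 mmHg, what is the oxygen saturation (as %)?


Y = pO2^n / (P50^n + pO2^n)
Y = 41^3.2 / (40^3.2 + 41^3.2)
Y = 51.97%

51.97%


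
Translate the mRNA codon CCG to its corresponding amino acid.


Standard genetic code lookup.
Codon CCG -> Pro

Pro


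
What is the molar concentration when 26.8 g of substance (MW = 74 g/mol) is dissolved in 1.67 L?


C = (mass / MW) / volume
C = (26.8 / 74) / 1.67
C = 0.2169 M

0.2169 M


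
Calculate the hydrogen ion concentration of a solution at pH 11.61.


[H+] = 10^(-pH)
[H+] = 10^(-11.61)
[H+] = 2.455e-12 M

2.455e-12 M


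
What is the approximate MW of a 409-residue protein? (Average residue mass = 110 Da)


MW = n_residues * 110 Da
MW = 409 * 110
MW = 44990 Da

44990 Da


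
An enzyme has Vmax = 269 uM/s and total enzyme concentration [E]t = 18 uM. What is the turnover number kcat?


kcat = Vmax / [E]t
kcat = 269 / 18
kcat = 14.9444 s^-1

14.9444 s^-1


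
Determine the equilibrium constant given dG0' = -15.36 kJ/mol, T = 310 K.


Keq = exp(-dG0 * 1000 / (R * T))
Keq = exp(-(-15.36) * 1000 / (8.314 * 310))
Keq = 387.4678

387.4678


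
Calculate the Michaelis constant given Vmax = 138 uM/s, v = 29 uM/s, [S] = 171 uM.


Km = [S] * (Vmax - v) / v
Km = 171 * (138 - 29) / 29
Km = 642.7241 uM

642.7241 uM


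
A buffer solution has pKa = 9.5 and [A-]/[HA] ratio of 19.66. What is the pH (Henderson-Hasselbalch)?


pH = pKa + log10([A-]/[HA])
pH = 9.5 + log10(19.66)
pH = 10.7936

10.7936


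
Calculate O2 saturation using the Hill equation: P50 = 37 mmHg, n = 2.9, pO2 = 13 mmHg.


Y = pO2^n / (P50^n + pO2^n)
Y = 13^2.9 / (37^2.9 + 13^2.9)
Y = 4.59%

4.59%


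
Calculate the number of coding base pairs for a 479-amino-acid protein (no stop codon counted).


Each amino acid = 1 codon = 3 bp
bp = 479 * 3 = 1437 bp

1437 bp


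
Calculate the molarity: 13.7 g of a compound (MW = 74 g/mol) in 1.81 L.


C = (mass / MW) / volume
C = (13.7 / 74) / 1.81
C = 0.1023 M

0.1023 M


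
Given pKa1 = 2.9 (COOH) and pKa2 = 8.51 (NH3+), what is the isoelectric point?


pI = (pKa1 + pKa2) / 2
pI = (2.9 + 8.51) / 2
pI = 5.705

5.705


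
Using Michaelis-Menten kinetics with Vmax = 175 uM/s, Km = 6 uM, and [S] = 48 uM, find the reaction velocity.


v = Vmax * [S] / (Km + [S])
v = 175 * 48 / (6 + 48)
v = 155.5556 uM/s

155.5556 uM/s


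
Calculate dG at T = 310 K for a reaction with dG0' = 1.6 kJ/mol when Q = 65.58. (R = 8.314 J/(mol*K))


dG = dG0' + RT * ln(Q) / 1000
dG = 1.6 + 8.314 * 310 * ln(65.58) / 1000
dG = 12.3817 kJ/mol

12.3817 kJ/mol


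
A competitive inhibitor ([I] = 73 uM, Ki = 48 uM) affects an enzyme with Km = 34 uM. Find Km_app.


Km_app = Km * (1 + [I]/Ki)
Km_app = 34 * (1 + 73/48)
Km_app = 85.7083 uM

85.7083 uM


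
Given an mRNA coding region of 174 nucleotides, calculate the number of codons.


codons = nucleotides / 3
codons = 174 / 3 = 58

58


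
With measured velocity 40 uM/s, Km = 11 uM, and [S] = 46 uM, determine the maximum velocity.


Vmax = v * (Km + [S]) / [S]
Vmax = 40 * (11 + 46) / 46
Vmax = 49.5652 uM/s

49.5652 uM/s


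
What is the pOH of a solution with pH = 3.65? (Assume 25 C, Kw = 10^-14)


pOH = 14 - pH
pOH = 14 - 3.65
pOH = 10.35

10.35


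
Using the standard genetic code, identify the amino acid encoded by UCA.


Standard genetic code lookup.
Codon UCA -> Ser

Ser


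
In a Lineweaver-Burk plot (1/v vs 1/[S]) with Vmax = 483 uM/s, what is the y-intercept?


y-intercept = 1/Vmax
= 1/483
= 0.0021 s/uM

0.0021 s/uM


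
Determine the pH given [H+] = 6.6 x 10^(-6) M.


pH = -log10([H+])
pH = -log10(6.6 x 10^(-6))
pH = 5.1805

5.1805


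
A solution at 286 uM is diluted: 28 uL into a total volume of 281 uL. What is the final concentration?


C2 = C1 * V1 / V2
C2 = 286 * 28 / 281
C2 = 28.4982 uM

28.4982 uM


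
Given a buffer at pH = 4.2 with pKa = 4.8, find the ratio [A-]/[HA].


[A-]/[HA] = 10^(pH - pKa)
= 10^(4.2 - 4.8)
= 0.2512

0.2512


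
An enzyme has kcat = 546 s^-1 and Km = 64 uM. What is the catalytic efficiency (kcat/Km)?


Catalytic efficiency = kcat / Km
= 546 / 64
= 8.5312 uM^-1*s^-1

8.5312 uM^-1*s^-1


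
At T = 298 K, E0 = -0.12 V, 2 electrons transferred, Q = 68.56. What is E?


E = E0 - (RT/nF) * ln(Q)
E = -0.12 - (8.314 * 298 / (2 * 96485)) * ln(68.56)
E = -0.1743 V

-0.1743 V


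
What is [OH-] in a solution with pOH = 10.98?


[OH-] = 10^(-pOH)
[OH-] = 10^(-10.98)
[OH-] = 1.047e-11 M

1.047e-11 M


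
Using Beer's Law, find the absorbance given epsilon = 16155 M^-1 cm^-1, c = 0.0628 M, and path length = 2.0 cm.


A = epsilon * c * l
A = 16155 * 0.0628 * 2.0
A = 2029.068

2029.068


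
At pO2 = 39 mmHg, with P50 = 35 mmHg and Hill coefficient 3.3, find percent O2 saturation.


Y = pO2^n / (P50^n + pO2^n)
Y = 39^3.3 / (35^3.3 + 39^3.3)
Y = 58.83%

58.83%


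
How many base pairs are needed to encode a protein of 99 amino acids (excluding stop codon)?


Each amino acid = 1 codon = 3 bp
bp = 99 * 3 = 297 bp

297 bp


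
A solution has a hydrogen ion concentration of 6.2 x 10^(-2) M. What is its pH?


pH = -log10([H+])
pH = -log10(6.2 x 10^(-2))
pH = 1.2076

1.2076


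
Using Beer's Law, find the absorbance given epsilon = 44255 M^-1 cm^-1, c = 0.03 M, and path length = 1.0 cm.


A = epsilon * c * l
A = 44255 * 0.03 * 1.0
A = 1327.65

1327.65


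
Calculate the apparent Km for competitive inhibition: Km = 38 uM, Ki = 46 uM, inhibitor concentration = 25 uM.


Km_app = Km * (1 + [I]/Ki)
Km_app = 38 * (1 + 25/46)
Km_app = 58.6522 uM

58.6522 uM


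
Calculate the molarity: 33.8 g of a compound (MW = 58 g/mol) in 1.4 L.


C = (mass / MW) / volume
C = (33.8 / 58) / 1.4
C = 0.4163 M

0.4163 M


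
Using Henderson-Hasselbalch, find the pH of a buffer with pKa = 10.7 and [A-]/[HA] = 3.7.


pH = pKa + log10([A-]/[HA])
pH = 10.7 + log10(3.7)
pH = 11.2682

11.2682


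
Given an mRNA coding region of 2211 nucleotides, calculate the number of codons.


codons = nucleotides / 3
codons = 2211 / 3 = 737

737


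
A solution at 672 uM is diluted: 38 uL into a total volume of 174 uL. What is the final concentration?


C2 = C1 * V1 / V2
C2 = 672 * 38 / 174
C2 = 146.7586 uM

146.7586 uM


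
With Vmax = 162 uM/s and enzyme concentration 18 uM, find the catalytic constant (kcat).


kcat = Vmax / [E]t
kcat = 162 / 18
kcat = 9.0 s^-1

9.0 s^-1


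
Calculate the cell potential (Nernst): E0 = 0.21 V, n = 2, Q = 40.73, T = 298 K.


E = E0 - (RT/nF) * ln(Q)
E = 0.21 - (8.314 * 298 / (2 * 96485)) * ln(40.73)
E = 0.1624 V

0.1624 V


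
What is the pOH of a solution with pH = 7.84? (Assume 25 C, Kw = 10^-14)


pOH = 14 - pH
pOH = 14 - 7.84
pOH = 6.16

6.16


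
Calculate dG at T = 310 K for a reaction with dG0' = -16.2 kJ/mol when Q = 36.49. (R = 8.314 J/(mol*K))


dG = dG0' + RT * ln(Q) / 1000
dG = -16.2 + 8.314 * 310 * ln(36.49) / 1000
dG = -6.9292 kJ/mol

-6.9292 kJ/mol


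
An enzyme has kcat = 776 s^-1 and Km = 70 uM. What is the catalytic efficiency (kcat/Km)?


Catalytic efficiency = kcat / Km
= 776 / 70
= 11.0857 uM^-1*s^-1

11.0857 uM^-1*s^-1


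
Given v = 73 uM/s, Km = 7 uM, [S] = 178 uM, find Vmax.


Vmax = v * (Km + [S]) / [S]
Vmax = 73 * (7 + 178) / 178
Vmax = 75.8708 uM/s

75.8708 uM/s


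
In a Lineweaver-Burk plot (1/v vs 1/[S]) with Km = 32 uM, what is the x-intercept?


x-intercept = -1/Km
= -1/32
= -0.0312 1/uM

-0.0312 1/uM


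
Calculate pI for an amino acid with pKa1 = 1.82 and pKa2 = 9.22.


pI = (pKa1 + pKa2) / 2
pI = (1.82 + 9.22) / 2
pI = 5.52

5.52


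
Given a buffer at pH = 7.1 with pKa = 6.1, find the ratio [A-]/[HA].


[A-]/[HA] = 10^(pH - pKa)
= 10^(7.1 - 6.1)
= 10.0

10.0


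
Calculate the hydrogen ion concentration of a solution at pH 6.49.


[H+] = 10^(-pH)
[H+] = 10^(-6.49)
[H+] = 3.236e-07 M

3.236e-07 M


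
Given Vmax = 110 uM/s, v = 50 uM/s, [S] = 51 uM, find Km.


Km = [S] * (Vmax - v) / v
Km = 51 * (110 - 50) / 50
Km = 61.2 uM

61.2 uM


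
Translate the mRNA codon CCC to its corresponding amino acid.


Standard genetic code lookup.
Codon CCC -> Pro

Pro


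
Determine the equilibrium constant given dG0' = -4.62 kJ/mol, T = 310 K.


Keq = exp(-dG0 * 1000 / (R * T))
Keq = exp(-(-4.62) * 1000 / (8.314 * 310))
Keq = 6.0047

6.0047


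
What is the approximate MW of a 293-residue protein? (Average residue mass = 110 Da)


MW = n_residues * 110 Da
MW = 293 * 110
MW = 32230 Da

32230 Da


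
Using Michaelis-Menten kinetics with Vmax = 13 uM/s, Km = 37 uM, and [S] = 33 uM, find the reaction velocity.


v = Vmax * [S] / (Km + [S])
v = 13 * 33 / (37 + 33)
v = 6.1286 uM/s

6.1286 uM/s


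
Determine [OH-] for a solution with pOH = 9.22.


[OH-] = 10^(-pOH)
[OH-] = 10^(-9.22)
[OH-] = 6.026e-10 M

6.026e-10 M


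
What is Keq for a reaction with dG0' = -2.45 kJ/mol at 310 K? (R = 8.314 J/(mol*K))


Keq = exp(-dG0 * 1000 / (R * T))
Keq = exp(-(-2.45) * 1000 / (8.314 * 310))
Keq = 2.5872

2.5872


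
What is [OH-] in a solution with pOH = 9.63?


[OH-] = 10^(-pOH)
[OH-] = 10^(-9.63)
[OH-] = 2.344e-10 M

2.344e-10 M


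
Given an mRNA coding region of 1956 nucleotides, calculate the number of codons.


codons = nucleotides / 3
codons = 1956 / 3 = 652

652


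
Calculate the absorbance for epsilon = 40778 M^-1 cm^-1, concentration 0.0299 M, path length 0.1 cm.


A = epsilon * c * l
A = 40778 * 0.0299 * 0.1
A = 121.9262

121.9262


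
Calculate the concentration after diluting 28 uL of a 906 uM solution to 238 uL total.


C2 = C1 * V1 / V2
C2 = 906 * 28 / 238
C2 = 106.5882 uM

106.5882 uM


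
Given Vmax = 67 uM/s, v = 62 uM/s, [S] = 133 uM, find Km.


Km = [S] * (Vmax - v) / v
Km = 133 * (67 - 62) / 62
Km = 10.7258 uM

10.7258 uM


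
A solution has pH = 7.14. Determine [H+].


[H+] = 10^(-pH)
[H+] = 10^(-7.14)
[H+] = 7.244e-08 M

7.244e-08 M


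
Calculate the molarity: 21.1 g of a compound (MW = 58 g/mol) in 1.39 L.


C = (mass / MW) / volume
C = (21.1 / 58) / 1.39
C = 0.2617 M

0.2617 M


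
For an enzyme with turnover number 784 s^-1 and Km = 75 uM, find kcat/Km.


Catalytic efficiency = kcat / Km
= 784 / 75
= 10.4533 uM^-1*s^-1

10.4533 uM^-1*s^-1


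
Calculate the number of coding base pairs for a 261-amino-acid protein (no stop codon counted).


Each amino acid = 1 codon = 3 bp
bp = 261 * 3 = 783 bp

783 bp


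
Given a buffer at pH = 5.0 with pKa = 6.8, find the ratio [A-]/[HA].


[A-]/[HA] = 10^(pH - pKa)
= 10^(5.0 - 6.8)
= 0.0158

0.0158


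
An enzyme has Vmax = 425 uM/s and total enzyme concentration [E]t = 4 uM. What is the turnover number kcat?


kcat = Vmax / [E]t
kcat = 425 / 4
kcat = 106.25 s^-1

106.25 s^-1


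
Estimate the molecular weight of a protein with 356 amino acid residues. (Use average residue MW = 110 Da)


MW = n_residues * 110 Da
MW = 356 * 110
MW = 39160 Da

39160 Da


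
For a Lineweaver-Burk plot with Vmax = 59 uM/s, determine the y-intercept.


y-intercept = 1/Vmax
= 1/59
= 0.0169 s/uM

0.0169 s/uM


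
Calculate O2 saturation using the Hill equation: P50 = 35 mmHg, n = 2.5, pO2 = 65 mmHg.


Y = pO2^n / (P50^n + pO2^n)
Y = 65^2.5 / (35^2.5 + 65^2.5)
Y = 82.46%

82.46%


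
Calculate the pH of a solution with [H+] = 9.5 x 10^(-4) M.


pH = -log10([H+])
pH = -log10(9.5 x 10^(-4))
pH = 3.0223

3.0223


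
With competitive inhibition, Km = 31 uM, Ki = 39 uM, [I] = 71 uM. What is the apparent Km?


Km_app = Km * (1 + [I]/Ki)
Km_app = 31 * (1 + 71/39)
Km_app = 87.4359 uM

87.4359 uM


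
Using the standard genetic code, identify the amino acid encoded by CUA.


Standard genetic code lookup.
Codon CUA -> Leu

Leu


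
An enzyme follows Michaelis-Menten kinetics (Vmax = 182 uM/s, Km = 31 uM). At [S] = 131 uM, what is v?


v = Vmax * [S] / (Km + [S])
v = 182 * 131 / (31 + 131)
v = 147.1728 uM/s

147.1728 uM/s


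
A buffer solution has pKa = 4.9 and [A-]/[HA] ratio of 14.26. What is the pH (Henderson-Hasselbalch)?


pH = pKa + log10([A-]/[HA])
pH = 4.9 + log10(14.26)
pH = 6.0541

6.0541


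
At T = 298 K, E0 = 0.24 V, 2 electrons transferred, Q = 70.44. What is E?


E = E0 - (RT/nF) * ln(Q)
E = 0.24 - (8.314 * 298 / (2 * 96485)) * ln(70.44)
E = 0.1854 V

0.1854 V


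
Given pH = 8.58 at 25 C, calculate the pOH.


pOH = 14 - pH
pOH = 14 - 8.58
pOH = 5.42

5.42


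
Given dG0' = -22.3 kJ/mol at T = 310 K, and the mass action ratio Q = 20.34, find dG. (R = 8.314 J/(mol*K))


dG = dG0' + RT * ln(Q) / 1000
dG = -22.3 + 8.314 * 310 * ln(20.34) / 1000
dG = -14.5355 kJ/mol

-14.5355 kJ/mol


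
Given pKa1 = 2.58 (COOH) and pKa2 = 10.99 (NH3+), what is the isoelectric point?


pI = (pKa1 + pKa2) / 2
pI = (2.58 + 10.99) / 2
pI = 6.785

6.785


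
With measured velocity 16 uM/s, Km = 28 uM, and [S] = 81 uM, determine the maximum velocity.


Vmax = v * (Km + [S]) / [S]
Vmax = 16 * (28 + 81) / 81
Vmax = 21.5309 uM/s

21.5309 uM/s


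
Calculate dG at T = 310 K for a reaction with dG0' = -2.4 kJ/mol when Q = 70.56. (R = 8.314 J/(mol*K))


dG = dG0' + RT * ln(Q) / 1000
dG = -2.4 + 8.314 * 310 * ln(70.56) / 1000
dG = 8.5704 kJ/mol

8.5704 kJ/mol


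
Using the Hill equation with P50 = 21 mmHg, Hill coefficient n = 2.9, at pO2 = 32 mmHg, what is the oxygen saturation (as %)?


Y = pO2^n / (P50^n + pO2^n)
Y = 32^2.9 / (21^2.9 + 32^2.9)
Y = 77.23%

77.23%


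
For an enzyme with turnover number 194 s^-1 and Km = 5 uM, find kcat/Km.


Catalytic efficiency = kcat / Km
= 194 / 5
= 38.8 uM^-1*s^-1

38.8 uM^-1*s^-1


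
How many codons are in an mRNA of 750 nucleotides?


codons = nucleotides / 3
codons = 750 / 3 = 250

250


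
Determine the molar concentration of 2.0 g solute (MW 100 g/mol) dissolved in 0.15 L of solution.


C = (mass / MW) / volume
C = (2.0 / 100) / 0.15
C = 0.1333 M

0.1333 M


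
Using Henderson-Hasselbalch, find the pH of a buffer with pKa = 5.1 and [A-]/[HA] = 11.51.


pH = pKa + log10([A-]/[HA])
pH = 5.1 + log10(11.51)
pH = 6.1611

6.1611


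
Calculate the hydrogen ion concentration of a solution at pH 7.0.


[H+] = 10^(-pH)
[H+] = 10^(-7.0)
[H+] = 1.000e-07 M

1.000e-07 M


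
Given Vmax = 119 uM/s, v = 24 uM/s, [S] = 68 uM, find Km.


Km = [S] * (Vmax - v) / v
Km = 68 * (119 - 24) / 24
Km = 269.1667 uM

269.1667 uM


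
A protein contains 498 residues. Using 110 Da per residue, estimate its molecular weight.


MW = n_residues * 110 Da
MW = 498 * 110
MW = 54780 Da

54780 Da


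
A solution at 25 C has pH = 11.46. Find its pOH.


pOH = 14 - pH
pOH = 14 - 11.46
pOH = 2.54

2.54


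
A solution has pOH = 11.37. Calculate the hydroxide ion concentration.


[OH-] = 10^(-pOH)
[OH-] = 10^(-11.37)
[OH-] = 4.266e-12 M

4.266e-12 M


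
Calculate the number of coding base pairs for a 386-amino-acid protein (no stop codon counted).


Each amino acid = 1 codon = 3 bp
bp = 386 * 3 = 1158 bp

1158 bp


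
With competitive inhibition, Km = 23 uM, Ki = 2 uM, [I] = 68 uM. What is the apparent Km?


Km_app = Km * (1 + [I]/Ki)
Km_app = 23 * (1 + 68/2)
Km_app = 805.0 uM

805.0 uM


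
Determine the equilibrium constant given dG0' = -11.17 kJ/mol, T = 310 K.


Keq = exp(-dG0 * 1000 / (R * T))
Keq = exp(-(-11.17) * 1000 / (8.314 * 310))
Keq = 76.243

76.243


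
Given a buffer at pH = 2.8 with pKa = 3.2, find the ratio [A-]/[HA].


[A-]/[HA] = 10^(pH - pKa)
= 10^(2.8 - 3.2)
= 0.3981

0.3981


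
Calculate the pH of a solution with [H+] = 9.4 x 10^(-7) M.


pH = -log10([H+])
pH = -log10(9.4 x 10^(-7))
pH = 6.0269

6.0269


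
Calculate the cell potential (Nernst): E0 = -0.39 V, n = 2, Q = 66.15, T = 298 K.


E = E0 - (RT/nF) * ln(Q)
E = -0.39 - (8.314 * 298 / (2 * 96485)) * ln(66.15)
E = -0.4438 V

-0.4438 V


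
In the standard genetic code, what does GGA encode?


Standard genetic code lookup.
Codon GGA -> Gly

Gly


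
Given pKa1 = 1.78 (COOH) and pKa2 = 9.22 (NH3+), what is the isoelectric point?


pI = (pKa1 + pKa2) / 2
pI = (1.78 + 9.22) / 2
pI = 5.5

5.5


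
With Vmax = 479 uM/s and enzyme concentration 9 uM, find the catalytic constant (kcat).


kcat = Vmax / [E]t
kcat = 479 / 9
kcat = 53.2222 s^-1

53.2222 s^-1


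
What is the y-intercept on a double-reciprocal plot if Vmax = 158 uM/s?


y-intercept = 1/Vmax
= 1/158
= 0.0063 s/uM

0.0063 s/uM


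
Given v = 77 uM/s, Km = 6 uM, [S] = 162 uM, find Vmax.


Vmax = v * (Km + [S]) / [S]
Vmax = 77 * (6 + 162) / 162
Vmax = 79.8519 uM/s

79.8519 uM/s


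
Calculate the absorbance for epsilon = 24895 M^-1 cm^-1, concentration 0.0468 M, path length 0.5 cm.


A = epsilon * c * l
A = 24895 * 0.0468 * 0.5
A = 582.543

582.543


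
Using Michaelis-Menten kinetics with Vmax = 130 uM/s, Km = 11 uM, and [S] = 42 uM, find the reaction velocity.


v = Vmax * [S] / (Km + [S])
v = 130 * 42 / (11 + 42)
v = 103.0189 uM/s

103.0189 uM/s


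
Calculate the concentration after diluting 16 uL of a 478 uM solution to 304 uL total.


C2 = C1 * V1 / V2
C2 = 478 * 16 / 304
C2 = 25.1579 uM

25.1579 uM


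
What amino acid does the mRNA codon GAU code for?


Standard genetic code lookup.
Codon GAU -> Asp

Asp


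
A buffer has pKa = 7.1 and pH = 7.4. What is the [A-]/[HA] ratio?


[A-]/[HA] = 10^(pH - pKa)
= 10^(7.4 - 7.1)
= 1.9953

1.9953


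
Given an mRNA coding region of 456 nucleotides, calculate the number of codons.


codons = nucleotides / 3
codons = 456 / 3 = 152

152


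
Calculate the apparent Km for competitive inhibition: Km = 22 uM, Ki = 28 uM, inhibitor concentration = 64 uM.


Km_app = Km * (1 + [I]/Ki)
Km_app = 22 * (1 + 64/28)
Km_app = 72.2857 uM

72.2857 uM


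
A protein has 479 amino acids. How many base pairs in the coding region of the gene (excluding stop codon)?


Each amino acid = 1 codon = 3 bp
bp = 479 * 3 = 1437 bp

1437 bp


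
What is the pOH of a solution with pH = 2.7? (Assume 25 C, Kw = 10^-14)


pOH = 14 - pH
pOH = 14 - 2.7
pOH = 11.3

11.3


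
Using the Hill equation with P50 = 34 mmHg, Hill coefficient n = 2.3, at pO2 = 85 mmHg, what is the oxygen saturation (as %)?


Y = pO2^n / (P50^n + pO2^n)
Y = 85^2.3 / (34^2.3 + 85^2.3)
Y = 89.16%

89.16%


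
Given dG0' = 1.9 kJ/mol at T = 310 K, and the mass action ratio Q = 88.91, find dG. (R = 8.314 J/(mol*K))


dG = dG0' + RT * ln(Q) / 1000
dG = 1.9 + 8.314 * 310 * ln(88.91) / 1000
dG = 13.4661 kJ/mol

13.4661 kJ/mol


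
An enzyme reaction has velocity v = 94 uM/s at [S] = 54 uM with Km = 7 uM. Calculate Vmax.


Vmax = v * (Km + [S]) / [S]
Vmax = 94 * (7 + 54) / 54
Vmax = 106.1852 uM/s

106.1852 uM/s


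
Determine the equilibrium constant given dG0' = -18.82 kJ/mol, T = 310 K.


Keq = exp(-dG0 * 1000 / (R * T))
Keq = exp(-(-18.82) * 1000 / (8.314 * 310))
Keq = 1483.415

1483.415


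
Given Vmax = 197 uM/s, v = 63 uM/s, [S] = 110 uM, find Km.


Km = [S] * (Vmax - v) / v
Km = 110 * (197 - 63) / 63
Km = 233.9683 uM

233.9683 uM


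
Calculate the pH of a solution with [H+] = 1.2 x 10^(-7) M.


pH = -log10([H+])
pH = -log10(1.2 x 10^(-7))
pH = 6.9208

6.9208


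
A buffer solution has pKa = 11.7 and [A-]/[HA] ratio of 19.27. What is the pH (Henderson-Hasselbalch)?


pH = pKa + log10([A-]/[HA])
pH = 11.7 + log10(19.27)
pH = 12.9849

12.9849


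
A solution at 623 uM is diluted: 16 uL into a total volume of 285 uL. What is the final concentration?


C2 = C1 * V1 / V2
C2 = 623 * 16 / 285
C2 = 34.9754 uM

34.9754 uM


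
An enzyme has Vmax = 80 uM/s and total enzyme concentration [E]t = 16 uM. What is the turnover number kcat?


kcat = Vmax / [E]t
kcat = 80 / 16
kcat = 5.0 s^-1

5.0 s^-1


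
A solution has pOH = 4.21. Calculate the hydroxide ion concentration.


[OH-] = 10^(-pOH)
[OH-] = 10^(-4.21)
[OH-] = 6.166e-05 M

6.166e-05 M


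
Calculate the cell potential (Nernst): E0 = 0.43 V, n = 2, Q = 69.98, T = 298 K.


E = E0 - (RT/nF) * ln(Q)
E = 0.43 - (8.314 * 298 / (2 * 96485)) * ln(69.98)
E = 0.3755 V

0.3755 V


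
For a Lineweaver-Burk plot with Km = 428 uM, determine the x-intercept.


x-intercept = -1/Km
= -1/428
= -0.0023 1/uM

-0.0023 1/uM


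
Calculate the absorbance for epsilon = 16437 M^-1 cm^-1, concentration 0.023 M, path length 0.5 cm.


A = epsilon * c * l
A = 16437 * 0.023 * 0.5
A = 189.0255

189.0255


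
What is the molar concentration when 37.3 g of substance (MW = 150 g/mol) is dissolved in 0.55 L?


C = (mass / MW) / volume
C = (37.3 / 150) / 0.55
C = 0.4521 M

0.4521 M


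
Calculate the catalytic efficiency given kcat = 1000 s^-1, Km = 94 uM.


Catalytic efficiency = kcat / Km
= 1000 / 94
= 10.6383 uM^-1*s^-1

10.6383 uM^-1*s^-1


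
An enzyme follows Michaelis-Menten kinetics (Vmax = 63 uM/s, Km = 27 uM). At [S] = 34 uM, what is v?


v = Vmax * [S] / (Km + [S])
v = 63 * 34 / (27 + 34)
v = 35.1148 uM/s

35.1148 uM/s


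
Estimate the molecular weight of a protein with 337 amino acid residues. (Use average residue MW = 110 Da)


MW = n_residues * 110 Da
MW = 337 * 110
MW = 37070 Da

37070 Da


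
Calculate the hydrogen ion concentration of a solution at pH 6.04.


[H+] = 10^(-pH)
[H+] = 10^(-6.04)
[H+] = 9.120e-07 M

9.120e-07 M


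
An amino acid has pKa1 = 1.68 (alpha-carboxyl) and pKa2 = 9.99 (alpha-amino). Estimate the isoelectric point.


pI = (pKa1 + pKa2) / 2
pI = (1.68 + 9.99) / 2
pI = 5.835

5.835


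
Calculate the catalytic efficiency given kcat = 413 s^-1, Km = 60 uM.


Catalytic efficiency = kcat / Km
= 413 / 60
= 6.8833 uM^-1*s^-1

6.8833 uM^-1*s^-1


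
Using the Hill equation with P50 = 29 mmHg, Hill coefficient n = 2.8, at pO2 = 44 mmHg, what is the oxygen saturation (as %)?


Y = pO2^n / (P50^n + pO2^n)
Y = 44^2.8 / (29^2.8 + 44^2.8)
Y = 76.27%

76.27%


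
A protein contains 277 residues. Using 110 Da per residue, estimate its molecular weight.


MW = n_residues * 110 Da
MW = 277 * 110
MW = 30470 Da

30470 Da


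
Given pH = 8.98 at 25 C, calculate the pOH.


pOH = 14 - pH
pOH = 14 - 8.98
pOH = 5.02

5.02


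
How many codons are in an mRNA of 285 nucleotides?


codons = nucleotides / 3
codons = 285 / 3 = 95

95


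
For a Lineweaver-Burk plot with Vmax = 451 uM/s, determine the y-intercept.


y-intercept = 1/Vmax
= 1/451
= 0.0022 s/uM

0.0022 s/uM


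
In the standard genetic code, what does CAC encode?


Standard genetic code lookup.
Codon CAC -> His

His


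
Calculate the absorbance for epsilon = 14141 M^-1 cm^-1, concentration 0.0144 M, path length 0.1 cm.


A = epsilon * c * l
A = 14141 * 0.0144 * 0.1
A = 20.363

20.363


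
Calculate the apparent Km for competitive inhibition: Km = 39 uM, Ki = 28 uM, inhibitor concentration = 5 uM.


Km_app = Km * (1 + [I]/Ki)
Km_app = 39 * (1 + 5/28)
Km_app = 45.9643 uM

45.9643 uM


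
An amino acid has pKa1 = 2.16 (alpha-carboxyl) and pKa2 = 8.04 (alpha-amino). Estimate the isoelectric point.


pI = (pKa1 + pKa2) / 2
pI = (2.16 + 8.04) / 2
pI = 5.1

5.1


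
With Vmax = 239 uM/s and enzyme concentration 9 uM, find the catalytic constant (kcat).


kcat = Vmax / [E]t
kcat = 239 / 9
kcat = 26.5556 s^-1

26.5556 s^-1
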